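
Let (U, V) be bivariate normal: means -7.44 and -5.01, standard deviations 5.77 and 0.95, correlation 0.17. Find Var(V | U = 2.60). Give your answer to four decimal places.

0.8764

The conditional variance in a bivariate normal is σ_V²(1 − ρ²), independent of x.
Var(V | U=2.60) = (0.95)²·(1 − (0.17)²) = 0.9025·0.9711 = 0.8764.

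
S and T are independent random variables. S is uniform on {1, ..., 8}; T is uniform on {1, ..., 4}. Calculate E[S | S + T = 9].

13/2

Outcomes with S + T = 9: (5,4), (6,3), (7,2), (8,1), each with probability 1/32.
E[S | S + T = 9] = (5 + 6 + 7 + 8) / 4 = 13/2.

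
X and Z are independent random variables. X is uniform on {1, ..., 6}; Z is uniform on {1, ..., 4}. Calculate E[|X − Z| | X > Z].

17/7

P(X > Z) = 7/12.
Summing |X−Z|·P(x,y) over outcomes with X > Z gives 17/12.
E[|X − Z| | X > Z] = (17/12) / (7/12) = 17/7.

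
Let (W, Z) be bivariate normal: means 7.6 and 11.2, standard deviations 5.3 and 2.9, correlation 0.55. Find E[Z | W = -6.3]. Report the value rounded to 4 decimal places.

7.0169

E[Z | W=x] = μ_Z + ρ(σ_Z/σ_W)(x − μ_W) for jointly normal variables.
E[Z | W=-6.3] = 11.2 + (0.55)·(2.9/5.3)·(-6.3 − (7.6)) = 11.2 + (0.30094)·(-13.9) = 7.0169.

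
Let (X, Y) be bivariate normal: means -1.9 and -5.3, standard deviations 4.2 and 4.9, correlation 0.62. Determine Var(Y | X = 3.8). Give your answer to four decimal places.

The conditional variance in a bivariate normal is σ_Y²(1 − ρ²), independent of x.
Var(Y | X=3.8) = (4.9)²·(1 − (0.62)²) = 24.01·0.6156 = 14.7806.

14.7806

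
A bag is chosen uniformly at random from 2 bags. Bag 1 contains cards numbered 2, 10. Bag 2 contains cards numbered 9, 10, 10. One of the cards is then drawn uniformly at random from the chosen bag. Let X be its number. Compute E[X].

E[X | bag 1] = (2+10)/2 = 6.
E[X | bag 2] = (9+10+10)/3 = 29/3.
E[X] = (1/2)·(6) + (1/2)·(29/3) = 47/6.

47/6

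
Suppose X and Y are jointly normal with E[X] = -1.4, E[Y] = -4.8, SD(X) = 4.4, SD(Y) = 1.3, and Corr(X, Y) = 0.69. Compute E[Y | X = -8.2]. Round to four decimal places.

E[Y | X=x] = μ_Y + ρ(σ_Y/σ_X)(x − μ_X) for jointly normal variables.
E[Y | X=-8.2] = -4.8 + (0.69)·(1.3/4.4)·(-8.2 − (-1.4)) = -4.8 + (0.203864)·(-6.8) = -6.1863.

-6.1863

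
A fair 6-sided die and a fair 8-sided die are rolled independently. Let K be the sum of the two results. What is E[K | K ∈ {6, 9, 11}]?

128/15

P(K ∈ {6, 9, 11}) = 5/16.
Σ over the event: 6·5/48 + 9·1/8 + 11·1/12 = 8/3.
E[K | K ∈ {6, 9, 11}] = (8/3) / (5/16) = 128/15.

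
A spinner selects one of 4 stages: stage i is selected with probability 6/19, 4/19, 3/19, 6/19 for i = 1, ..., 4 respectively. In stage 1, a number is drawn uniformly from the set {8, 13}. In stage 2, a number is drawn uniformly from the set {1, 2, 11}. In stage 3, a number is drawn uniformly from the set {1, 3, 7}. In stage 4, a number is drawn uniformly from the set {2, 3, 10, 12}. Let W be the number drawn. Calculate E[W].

E[W | stage 1] = (8+13)/2 = 21/2.
E[W | stage 2] = (1+2+11)/3 = 14/3.
E[W | stage 3] = (1+3+7)/3 = 11/3.
E[W | stage 4] = (2+3+10+12)/4 = 27/4.
E[W] = (6/19)·(21/2) + (4/19)·(14/3) + (3/19)·(11/3) + (6/19)·(27/4) = 799/114.

799/114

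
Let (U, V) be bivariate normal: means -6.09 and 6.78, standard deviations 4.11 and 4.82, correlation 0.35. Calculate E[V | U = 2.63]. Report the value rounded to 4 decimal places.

10.3592

E[V | U=x] = μ_V + ρ(σ_V/σ_U)(x − μ_U) for jointly normal variables.
E[V | U=2.63] = 6.78 + (0.35)·(4.82/4.11)·(2.63 − (-6.09)) = 6.78 + (0.41046)·(8.72) = 10.3592.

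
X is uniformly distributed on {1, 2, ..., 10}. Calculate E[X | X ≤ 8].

9/2

Given X ≤ 8, X is equally likely to be any of {1, 2, 3, 4, 5, 6, 7, 8}.
E[X | X ≤ 8] = (1 + 2 + 3 + 4 + 5 + 6 + 7 + 8) / 8 = 9/2.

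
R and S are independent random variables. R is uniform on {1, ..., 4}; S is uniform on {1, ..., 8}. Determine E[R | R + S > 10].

Outcomes with R + S > 10: (3,8), (4,7), (4,8), each with probability 1/32.
E[R | R + S > 10] = (3 + 4 + 4) / 3 = 11/3.

11/3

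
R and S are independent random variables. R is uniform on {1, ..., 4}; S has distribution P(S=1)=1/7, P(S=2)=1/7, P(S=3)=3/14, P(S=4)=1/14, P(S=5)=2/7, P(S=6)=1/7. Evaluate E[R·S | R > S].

82/13

P(R > S) = 13/56.
Summing RS·P(x,y) over outcomes with R > S gives 41/28.
E[R·S | R > S] = (41/28) / (13/56) = 82/13.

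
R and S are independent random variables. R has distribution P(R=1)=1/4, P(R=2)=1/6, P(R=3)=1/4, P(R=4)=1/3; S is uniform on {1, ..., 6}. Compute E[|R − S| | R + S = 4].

3/2

P(R + S = 4) = 1/9.
Summing |R−S|·P(x,y) over outcomes with R + S = 4 gives 1/6.
E[|R − S| | R + S = 4] = (1/6) / (1/9) = 3/2.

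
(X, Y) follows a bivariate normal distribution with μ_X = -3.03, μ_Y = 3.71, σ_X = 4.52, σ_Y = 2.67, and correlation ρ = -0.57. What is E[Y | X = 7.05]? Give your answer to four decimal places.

E[Y | X=x] = μ_Y + ρ(σ_Y/σ_X)(x − μ_X) for jointly normal variables.
E[Y | X=7.05] = 3.71 + (-0.57)·(2.67/4.52)·(7.05 − (-3.03)) = 3.71 + (-0.336704)·(10.08) = 0.3160.

0.3160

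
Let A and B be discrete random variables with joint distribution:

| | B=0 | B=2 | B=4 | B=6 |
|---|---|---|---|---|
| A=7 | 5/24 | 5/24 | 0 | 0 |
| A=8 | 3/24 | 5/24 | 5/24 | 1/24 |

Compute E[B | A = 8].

18/7

P(A = 8) = 7/12.
Σ B·P over the event = 0·(3/24) + 2·(5/24) + 4·(5/24) + 6·(1/24) = 3/2.
E[B | A = 8] = (3/2) / (7/12) = 18/7.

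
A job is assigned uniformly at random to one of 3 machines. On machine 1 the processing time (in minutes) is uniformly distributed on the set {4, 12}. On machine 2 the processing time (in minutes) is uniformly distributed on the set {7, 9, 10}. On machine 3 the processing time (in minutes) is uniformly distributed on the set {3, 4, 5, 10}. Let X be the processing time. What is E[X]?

133/18

E[X | machine 1] = (4+12)/2 = 8.
E[X | machine 2] = (7+9+10)/3 = 26/3.
E[X | machine 3] = (3+4+5+10)/4 = 11/2.
E[X] = (1/3)·(8) + (1/3)·(26/3) + (1/3)·(11/2) = 133/18.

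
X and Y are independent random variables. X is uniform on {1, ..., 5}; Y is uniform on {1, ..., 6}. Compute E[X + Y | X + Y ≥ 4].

187/27

P(X + Y ≥ 4) = 9/10.
Summing (X+Y)·P(x,y) over outcomes with X + Y ≥ 4 gives 187/30.
E[X + Y | X + Y ≥ 4] = (187/30) / (9/10) = 187/27.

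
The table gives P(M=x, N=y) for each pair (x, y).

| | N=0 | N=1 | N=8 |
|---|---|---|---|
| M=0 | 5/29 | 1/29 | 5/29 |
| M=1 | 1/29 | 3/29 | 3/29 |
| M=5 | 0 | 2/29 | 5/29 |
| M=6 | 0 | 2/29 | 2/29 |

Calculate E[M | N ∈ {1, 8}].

65/23

P(N ∈ {1, 8}) = 23/29.
Σ M·P over the event = 0·(1/29) + 0·(5/29) + 1·(3/29) + 1·(3/29) + 5·(2/29) + 5·(5/29) + 6·(2/29) + 6·(2/29) = 65/29.
E[M | N ∈ {1, 8}] = (65/29) / (23/29) = 65/23.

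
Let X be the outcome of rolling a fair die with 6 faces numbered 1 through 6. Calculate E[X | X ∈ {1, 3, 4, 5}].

P(X ∈ {1, 3, 4, 5}) = 2/3.
Σ over the event: 1·1/6 + 3·1/6 + 4·1/6 + 5·1/6 = 13/6.
E[X | X ∈ {1, 3, 4, 5}] = (13/6) / (2/3) = 13/4.

13/4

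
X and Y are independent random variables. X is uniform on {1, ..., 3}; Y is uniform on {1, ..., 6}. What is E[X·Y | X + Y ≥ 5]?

P(X + Y ≥ 5) = 2/3.
Summing XY·P(x,y) over outcomes with X + Y ≥ 5 gives 37/6.
E[X·Y | X + Y ≥ 5] = (37/6) / (2/3) = 37/4.

37/4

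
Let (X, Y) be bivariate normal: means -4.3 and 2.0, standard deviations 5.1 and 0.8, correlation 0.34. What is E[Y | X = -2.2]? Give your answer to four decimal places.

2.1120

For a bivariate normal, E[Y | X=x] = μ_Y + ρ·(σ_Y/σ_X)·(x − μ_X).
E[Y | X=-2.2] = 2.0 + (0.34)·(0.8/5.1)·(-2.2 − (-4.3)) = 2.0 + (0.053333)·(2.1) = 2.1120.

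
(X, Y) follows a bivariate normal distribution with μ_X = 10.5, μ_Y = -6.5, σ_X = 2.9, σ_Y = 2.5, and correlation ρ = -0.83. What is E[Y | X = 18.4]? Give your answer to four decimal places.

For a bivariate normal, E[Y | X=x] = μ_Y + ρ·(σ_Y/σ_X)·(x − μ_X).
E[Y | X=18.4] = -6.5 + (-0.83)·(2.5/2.9)·(18.4 − (10.5)) = -6.5 + (-0.71552)·(7.9) = -12.1526.

-12.1526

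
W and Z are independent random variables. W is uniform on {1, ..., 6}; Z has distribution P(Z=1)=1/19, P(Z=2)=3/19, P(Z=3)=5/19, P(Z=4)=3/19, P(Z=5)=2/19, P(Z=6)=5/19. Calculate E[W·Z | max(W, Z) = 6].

P(max(W, Z) = 6) = 22/57.
Summing WZ·P(x,y) over outcomes with max(W, Z) = 6 gives 149/19.
E[W·Z | max(W, Z) = 6] = (149/19) / (22/57) = 447/22.

447/22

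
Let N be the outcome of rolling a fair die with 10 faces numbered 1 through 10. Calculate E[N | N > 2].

Given N > 2, N is equally likely to be any of {3, 4, 5, 6, 7, 8, 9, 10}.
E[N | N > 2] = (3 + 4 + 5 + 6 + 7 + 8 + 9 + 10) / 8 = 13/2.

13/2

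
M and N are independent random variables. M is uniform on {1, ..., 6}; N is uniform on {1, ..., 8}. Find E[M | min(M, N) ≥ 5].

Outcomes with min(M, N) ≥ 5: (5,5), (5,6), (5,7), (5,8), (6,5), (6,6), (6,7), (6,8), each with probability 1/48.
E[M | min(M, N) ≥ 5] = (5 + 5 + 5 + 5 + 6 + 6 + 6 + 6) / 8 = 11/2.

11/2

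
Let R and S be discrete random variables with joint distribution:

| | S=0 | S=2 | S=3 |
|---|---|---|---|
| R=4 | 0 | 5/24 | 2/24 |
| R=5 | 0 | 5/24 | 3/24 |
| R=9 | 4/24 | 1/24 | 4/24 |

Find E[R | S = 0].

9

P(S = 0) = 1/6.
Σ R·P over the event = 9·(4/24) = 3/2.
E[R | S = 0] = (3/2) / (1/6) = 9.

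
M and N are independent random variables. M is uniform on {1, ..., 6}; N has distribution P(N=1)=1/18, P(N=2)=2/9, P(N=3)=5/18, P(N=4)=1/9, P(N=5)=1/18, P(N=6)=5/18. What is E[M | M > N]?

P(M > N) = 41/108.
Summing M·P(x,y) over outcomes with M > N gives 65/36.
E[M | M > N] = (65/36) / (41/108) = 195/41.

195/41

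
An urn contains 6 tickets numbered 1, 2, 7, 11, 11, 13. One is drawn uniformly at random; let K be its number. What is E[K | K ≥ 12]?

P(K ≥ 12) = 1/6.
Σ over the event: 13·1/6 = 13/6.
E[K | K ≥ 12] = (13/6) / (1/6) = 13.

13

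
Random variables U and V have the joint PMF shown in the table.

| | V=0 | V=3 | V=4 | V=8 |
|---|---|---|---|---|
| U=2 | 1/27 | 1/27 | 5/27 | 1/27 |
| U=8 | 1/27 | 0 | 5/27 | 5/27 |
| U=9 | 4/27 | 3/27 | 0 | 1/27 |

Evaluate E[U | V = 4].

P(V = 4) = 10/27.
Σ U·P over the event = 2·(5/27) + 8·(5/27) = 50/27.
E[U | V = 4] = (50/27) / (10/27) = 5.

5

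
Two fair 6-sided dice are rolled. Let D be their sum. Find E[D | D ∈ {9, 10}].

66/7

P(D ∈ {9, 10}) = 7/36.
Σ over the event: 9·1/9 + 10·1/12 = 11/6.
E[D | D ∈ {9, 10}] = (11/6) / (7/36) = 66/7.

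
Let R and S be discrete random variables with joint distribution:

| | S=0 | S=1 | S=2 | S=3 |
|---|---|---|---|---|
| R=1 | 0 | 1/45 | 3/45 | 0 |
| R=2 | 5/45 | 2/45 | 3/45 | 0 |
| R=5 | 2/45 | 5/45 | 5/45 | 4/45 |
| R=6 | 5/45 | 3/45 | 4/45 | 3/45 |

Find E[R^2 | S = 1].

22

P(S = 1) = 11/45.
Summing R^2·P(R=x,S=y) over the conditioning event gives 242/45.
E[R^2 | S = 1] = (242/45) / (11/45) = 22.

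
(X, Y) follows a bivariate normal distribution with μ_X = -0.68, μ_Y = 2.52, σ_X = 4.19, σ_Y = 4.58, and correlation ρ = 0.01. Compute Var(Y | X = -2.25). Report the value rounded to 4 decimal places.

For a bivariate normal, Var(Y | X=x) = σ_Y²(1 − ρ²).
Var(Y | X=-2.25) = (4.58)²·(1 − (0.01)²) = 20.9764·0.9999 = 20.9743.

20.9743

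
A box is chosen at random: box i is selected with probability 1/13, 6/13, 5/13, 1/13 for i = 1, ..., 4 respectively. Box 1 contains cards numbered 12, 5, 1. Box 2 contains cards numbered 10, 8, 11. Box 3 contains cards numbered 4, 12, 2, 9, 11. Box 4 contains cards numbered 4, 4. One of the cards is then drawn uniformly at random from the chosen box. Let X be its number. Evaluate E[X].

E[X | box 1] = (12+5+1)/3 = 6.
E[X | box 2] = (10+8+11)/3 = 29/3.
E[X | box 3] = (4+12+2+9+11)/5 = 38/5.
E[X | box 4] = (4+4)/2 = 4.
E[X] = (1/13)·(6) + (6/13)·(29/3) + (5/13)·(38/5) + (1/13)·(4) = 106/13.

106/13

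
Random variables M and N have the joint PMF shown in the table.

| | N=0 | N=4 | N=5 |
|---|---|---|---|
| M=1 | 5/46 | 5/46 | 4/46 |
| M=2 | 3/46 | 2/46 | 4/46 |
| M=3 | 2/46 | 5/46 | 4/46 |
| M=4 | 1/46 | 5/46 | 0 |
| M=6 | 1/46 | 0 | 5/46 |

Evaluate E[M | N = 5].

54/17

P(N = 5) = 17/46.
Σ M·P over the event = 1·(4/46) + 2·(4/46) + 3·(4/46) + 6·(5/46) = 27/23.
E[M | N = 5] = (27/23) / (17/46) = 54/17.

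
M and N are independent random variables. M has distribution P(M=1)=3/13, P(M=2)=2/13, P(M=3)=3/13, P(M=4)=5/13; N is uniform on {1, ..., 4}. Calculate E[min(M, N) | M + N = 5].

P(M + N = 5) = 1/4.
Summing min(M,N)·P(x,y) over outcomes with M + N = 5 gives 9/26.
E[min(M, N) | M + N = 5] = (9/26) / (1/4) = 18/13.

18/13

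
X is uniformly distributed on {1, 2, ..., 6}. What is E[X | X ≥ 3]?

Given X ≥ 3, X is equally likely to be any of {3, 4, 5, 6}.
E[X | X ≥ 3] = (3 + 4 + 5 + 6) / 4 = 9/2.

9/2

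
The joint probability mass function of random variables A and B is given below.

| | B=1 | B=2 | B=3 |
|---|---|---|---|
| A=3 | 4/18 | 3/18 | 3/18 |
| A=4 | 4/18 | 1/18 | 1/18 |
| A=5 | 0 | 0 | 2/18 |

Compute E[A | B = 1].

7/2

P(B = 1) = 4/9.
Σ A·P over the event = 3·(4/18) + 4·(4/18) = 14/9.
E[A | B = 1] = (14/9) / (4/9) = 7/2.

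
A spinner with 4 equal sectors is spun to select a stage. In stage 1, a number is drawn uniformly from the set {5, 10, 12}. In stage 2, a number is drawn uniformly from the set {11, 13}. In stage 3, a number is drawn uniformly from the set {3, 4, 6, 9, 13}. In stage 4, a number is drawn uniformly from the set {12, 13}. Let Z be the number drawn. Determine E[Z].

E[Z | stage 1] = (5+10+12)/3 = 9.
E[Z | stage 2] = (11+13)/2 = 12.
E[Z | stage 3] = (3+4+6+9+13)/5 = 7.
E[Z | stage 4] = (12+13)/2 = 25/2.
By the law of total expectation,
E[Z] = (1/4)·(9) + (1/4)·(12) + (1/4)·(7) + (1/4)·(25/2) = 81/8.

81/8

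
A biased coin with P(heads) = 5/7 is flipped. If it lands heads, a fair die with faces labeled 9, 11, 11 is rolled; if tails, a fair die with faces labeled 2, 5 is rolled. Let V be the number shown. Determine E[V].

E[V | heads] = (9+11+11)/3 = 31/3.
E[V | tails] = (2+5)/2 = 7/2.
By the law of total expectation,
E[V] = (5/7)·(31/3) + (2/7)·(7/2) = 176/21.

176/21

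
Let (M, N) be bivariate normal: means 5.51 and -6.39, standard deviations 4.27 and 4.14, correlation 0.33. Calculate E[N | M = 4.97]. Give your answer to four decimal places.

For a bivariate normal, E[N | M=x] = μ_N + ρ·(σ_N/σ_M)·(x − μ_M).
E[N | M=4.97] = -6.39 + (0.33)·(4.14/4.27)·(4.97 − (5.51)) = -6.39 + (0.31995)·(-0.54) = -6.5628.

-6.5628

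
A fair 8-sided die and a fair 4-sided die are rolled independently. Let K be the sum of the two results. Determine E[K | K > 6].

80/9

P(K > 6) = 9/16.
Σ over the event: 7·1/8 + 8·1/8 + 9·1/8 + 10·3/32 + 11·1/16 + 12·1/32 = 5.
E[K | K > 6] = (5) / (9/16) = 80/9.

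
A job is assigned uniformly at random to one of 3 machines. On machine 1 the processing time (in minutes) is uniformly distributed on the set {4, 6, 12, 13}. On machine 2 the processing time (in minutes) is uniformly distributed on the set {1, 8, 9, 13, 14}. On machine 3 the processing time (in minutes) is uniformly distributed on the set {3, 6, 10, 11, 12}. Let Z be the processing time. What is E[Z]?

523/60

E[Z | machine 1] = (4+6+12+13)/4 = 35/4.
E[Z | machine 2] = (1+8+9+13+14)/5 = 9.
E[Z | machine 3] = (3+6+10+11+12)/5 = 42/5.
E[Z] = (1/3)·(35/4) + (1/3)·(9) + (1/3)·(42/5) = 523/60.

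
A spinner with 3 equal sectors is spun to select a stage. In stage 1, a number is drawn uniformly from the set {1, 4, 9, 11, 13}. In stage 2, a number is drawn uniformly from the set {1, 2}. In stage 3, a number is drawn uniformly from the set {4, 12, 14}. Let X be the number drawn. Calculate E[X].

191/30

E[X | stage 1] = (1+4+9+11+13)/5 = 38/5.
E[X | stage 2] = (1+2)/2 = 3/2.
E[X | stage 3] = (4+12+14)/3 = 10.
By the law of total expectation,
E[X] = (1/3)·(38/5) + (1/3)·(3/2) + (1/3)·(10) = 191/30.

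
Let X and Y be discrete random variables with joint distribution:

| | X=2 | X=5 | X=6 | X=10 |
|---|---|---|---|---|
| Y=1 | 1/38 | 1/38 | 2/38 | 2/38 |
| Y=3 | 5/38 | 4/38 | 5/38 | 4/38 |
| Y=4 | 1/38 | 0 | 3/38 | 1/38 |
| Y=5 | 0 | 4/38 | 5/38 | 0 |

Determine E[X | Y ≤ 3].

139/24

P(Y ≤ 3) = 12/19.
Σ X·P over the event = 2·(1/38) + 2·(5/38) + 5·(1/38) + 5·(4/38) + 6·(2/38) + 6·(5/38) + 10·(2/38) + 10·(4/38) = 139/38.
E[X | Y ≤ 3] = (139/38) / (12/19) = 139/24.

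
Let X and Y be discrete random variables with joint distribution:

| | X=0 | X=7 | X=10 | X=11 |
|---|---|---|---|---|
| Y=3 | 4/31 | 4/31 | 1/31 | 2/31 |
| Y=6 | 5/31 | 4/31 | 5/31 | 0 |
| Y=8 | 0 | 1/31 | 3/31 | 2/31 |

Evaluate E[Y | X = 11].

P(X = 11) = 4/31.
Σ Y·P over the event = 3·(2/31) + 8·(2/31) = 22/31.
E[Y | X = 11] = (22/31) / (4/31) = 11/2.

11/2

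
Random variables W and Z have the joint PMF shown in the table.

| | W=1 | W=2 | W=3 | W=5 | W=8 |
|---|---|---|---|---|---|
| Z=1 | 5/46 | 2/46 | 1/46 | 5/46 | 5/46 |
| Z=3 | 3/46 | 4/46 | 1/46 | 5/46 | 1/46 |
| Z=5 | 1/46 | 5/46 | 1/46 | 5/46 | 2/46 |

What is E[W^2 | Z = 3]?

31/2

P(Z = 3) = 7/23.
Summing W^2·P(W=x,Z=y) over the conditioning event gives 217/46.
E[W^2 | Z = 3] = (217/46) / (7/23) = 31/2.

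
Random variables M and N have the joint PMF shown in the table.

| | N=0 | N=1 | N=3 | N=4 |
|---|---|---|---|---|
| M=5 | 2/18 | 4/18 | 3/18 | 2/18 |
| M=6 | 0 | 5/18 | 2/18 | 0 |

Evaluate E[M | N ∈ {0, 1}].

P(N ∈ {0, 1}) = 11/18.
Σ M·P over the event = 5·(2/18) + 5·(4/18) + 6·(5/18) = 10/3.
E[M | N ∈ {0, 1}] = (10/3) / (11/18) = 60/11.

60/11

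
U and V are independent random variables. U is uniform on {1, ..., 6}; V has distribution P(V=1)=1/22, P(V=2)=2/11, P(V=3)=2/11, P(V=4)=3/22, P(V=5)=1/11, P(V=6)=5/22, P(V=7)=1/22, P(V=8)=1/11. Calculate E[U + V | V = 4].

P(V = 4) = 3/22.
Summing (U+V)·P(x,y) over outcomes with V = 4 gives 45/44.
E[U + V | V = 4] = (45/44) / (3/22) = 15/2.

15/2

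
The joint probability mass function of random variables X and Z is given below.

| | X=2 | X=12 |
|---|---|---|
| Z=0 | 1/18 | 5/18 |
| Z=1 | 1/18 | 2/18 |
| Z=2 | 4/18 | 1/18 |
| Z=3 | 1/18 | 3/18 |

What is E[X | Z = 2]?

4

P(Z = 2) = 5/18.
Σ X·P over the event = 2·(4/18) + 12·(1/18) = 10/9.
E[X | Z = 2] = (10/9) / (5/18) = 4.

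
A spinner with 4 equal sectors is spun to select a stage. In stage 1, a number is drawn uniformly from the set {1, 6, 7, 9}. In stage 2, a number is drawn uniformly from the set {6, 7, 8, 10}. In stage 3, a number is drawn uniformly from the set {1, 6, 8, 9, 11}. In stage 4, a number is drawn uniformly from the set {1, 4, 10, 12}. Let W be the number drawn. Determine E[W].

E[W | stage 1] = (1+6+7+9)/4 = 23/4.
E[W | stage 2] = (6+7+8+10)/4 = 31/4.
E[W | stage 3] = (1+6+8+9+11)/5 = 7.
E[W | stage 4] = (1+4+10+12)/4 = 27/4.
By the law of total expectation,
E[W] = (1/4)·(23/4) + (1/4)·(31/4) + (1/4)·(7) + (1/4)·(27/4) = 109/16.

109/16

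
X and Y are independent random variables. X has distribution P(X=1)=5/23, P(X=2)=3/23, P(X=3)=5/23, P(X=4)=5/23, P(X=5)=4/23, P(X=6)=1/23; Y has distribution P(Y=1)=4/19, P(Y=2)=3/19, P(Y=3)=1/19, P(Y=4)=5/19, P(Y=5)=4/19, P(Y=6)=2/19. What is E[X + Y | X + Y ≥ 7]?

P(X + Y ≥ 7) = 222/437.
Summing (X+Y)·P(x,y) over outcomes with X + Y ≥ 7 gives 1865/437.
E[X + Y | X + Y ≥ 7] = (1865/437) / (222/437) = 1865/222.

1865/222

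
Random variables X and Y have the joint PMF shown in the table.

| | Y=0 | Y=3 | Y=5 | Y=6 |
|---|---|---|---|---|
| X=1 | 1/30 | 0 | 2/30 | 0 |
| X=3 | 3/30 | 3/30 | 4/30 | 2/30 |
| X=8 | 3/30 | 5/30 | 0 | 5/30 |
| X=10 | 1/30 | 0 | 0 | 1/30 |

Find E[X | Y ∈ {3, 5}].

P(Y ∈ {3, 5}) = 7/15.
Σ X·P over the event = 1·(2/30) + 3·(3/30) + 3·(4/30) + 8·(5/30) = 21/10.
E[X | Y ∈ {3, 5}] = (21/10) / (7/15) = 9/2.

9/2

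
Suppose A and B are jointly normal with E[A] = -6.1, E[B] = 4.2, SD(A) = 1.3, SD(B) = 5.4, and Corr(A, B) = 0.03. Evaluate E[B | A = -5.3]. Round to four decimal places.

4.2997

For a bivariate normal, E[B | A=x] = μ_B + ρ·(σ_B/σ_A)·(x − μ_A).
E[B | A=-5.3] = 4.2 + (0.03)·(5.4/1.3)·(-5.3 − (-6.1)) = 4.2 + (0.12462)·(0.8) = 4.2997.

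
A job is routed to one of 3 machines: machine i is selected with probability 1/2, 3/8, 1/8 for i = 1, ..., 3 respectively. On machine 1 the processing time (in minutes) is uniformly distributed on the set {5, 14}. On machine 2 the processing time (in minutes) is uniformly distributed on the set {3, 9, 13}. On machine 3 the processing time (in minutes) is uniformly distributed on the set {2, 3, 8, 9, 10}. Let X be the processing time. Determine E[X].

347/40

E[X | machine 1] = (5+14)/2 = 19/2.
E[X | machine 2] = (3+9+13)/3 = 25/3.
E[X | machine 3] = (2+3+8+9+10)/5 = 32/5.
By the law of total expectation,
E[X] = (1/2)·(19/2) + (3/8)·(25/3) + (1/8)·(32/5) = 347/40.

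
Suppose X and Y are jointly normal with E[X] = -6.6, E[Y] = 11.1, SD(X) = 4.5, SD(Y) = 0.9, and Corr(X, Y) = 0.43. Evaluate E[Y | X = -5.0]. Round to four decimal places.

The regression of Y on X has slope ρ·σ_Y/σ_X and passes through (μ_X, μ_Y).
E[Y | X=-5.0] = 11.1 + (0.43)·(0.9/4.5)·(-5.0 − (-6.6)) = 11.1 + (0.086)·(1.6) = 11.2376.

11.2376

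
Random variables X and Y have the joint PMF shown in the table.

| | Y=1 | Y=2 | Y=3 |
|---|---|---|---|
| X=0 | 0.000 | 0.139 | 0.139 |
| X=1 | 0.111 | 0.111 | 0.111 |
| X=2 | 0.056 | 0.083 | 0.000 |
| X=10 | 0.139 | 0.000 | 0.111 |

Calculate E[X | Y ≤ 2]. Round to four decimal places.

P(Y ≤ 2) = 0.639.
Σ X·P over the event = 0·(0.139) + 1·(0.111) + 1·(0.111) + 2·(0.056) + 2·(0.083) + 10·(0.139) = 1.890.
E[X | Y ≤ 2] = (1.890) / (0.639) = 2.9577.

2.9577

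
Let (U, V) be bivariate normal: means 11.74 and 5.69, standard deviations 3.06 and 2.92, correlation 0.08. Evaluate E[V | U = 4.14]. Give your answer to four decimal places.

5.1098

The regression of V on U has slope ρ·σ_V/σ_U and passes through (μ_U, μ_V).
E[V | U=4.14] = 5.69 + (0.08)·(2.92/3.06)·(4.14 − (11.74)) = 5.69 + (0.07634)·(-7.6) = 5.1098.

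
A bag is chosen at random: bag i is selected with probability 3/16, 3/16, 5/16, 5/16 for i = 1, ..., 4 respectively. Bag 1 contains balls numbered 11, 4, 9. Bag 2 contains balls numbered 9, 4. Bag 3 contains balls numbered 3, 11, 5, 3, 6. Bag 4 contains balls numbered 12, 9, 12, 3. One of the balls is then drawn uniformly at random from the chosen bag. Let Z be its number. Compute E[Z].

233/32

E[Z | bag 1] = (11+4+9)/3 = 8.
E[Z | bag 2] = (9+4)/2 = 13/2.
E[Z | bag 3] = (3+11+5+3+6)/5 = 28/5.
E[Z | bag 4] = (12+9+12+3)/4 = 9.
By the law of total expectation,
E[Z] = (3/16)·(8) + (3/16)·(13/2) + (5/16)·(28/5) + (5/16)·(9) = 233/32.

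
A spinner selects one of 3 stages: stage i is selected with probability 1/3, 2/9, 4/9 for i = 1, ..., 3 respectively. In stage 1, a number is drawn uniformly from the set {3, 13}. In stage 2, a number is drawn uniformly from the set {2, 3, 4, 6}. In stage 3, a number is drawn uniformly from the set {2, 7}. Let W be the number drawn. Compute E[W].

11/2

E[W | stage 1] = (3+13)/2 = 8.
E[W | stage 2] = (2+3+4+6)/4 = 15/4.
E[W | stage 3] = (2+7)/2 = 9/2.
E[W] = (1/3)·(8) + (2/9)·(15/4) + (4/9)·(9/2) = 11/2.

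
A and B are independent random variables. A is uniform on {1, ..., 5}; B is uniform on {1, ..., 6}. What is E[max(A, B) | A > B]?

Outcomes with A > B: (2,1), (3,1), (3,2), (4,1), (4,2), (4,3), (5,1), (5,2), (5,3), (5,4), each with probability 1/30.
E[max(A, B) | A > B] = (2 + 3 + 3 + 4 + 4 + 4 + 5 + 5 + 5 + 5) / 10 = 4.

4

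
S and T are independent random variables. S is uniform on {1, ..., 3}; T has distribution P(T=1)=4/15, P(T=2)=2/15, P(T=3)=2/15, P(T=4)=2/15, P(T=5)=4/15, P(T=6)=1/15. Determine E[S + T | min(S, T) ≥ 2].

13/2

P(min(S, T) ≥ 2) = 22/45.
Summing (S+T)·P(x,y) over outcomes with min(S, T) ≥ 2 gives 143/45.
E[S + T | min(S, T) ≥ 2] = (143/45) / (22/45) = 13/2.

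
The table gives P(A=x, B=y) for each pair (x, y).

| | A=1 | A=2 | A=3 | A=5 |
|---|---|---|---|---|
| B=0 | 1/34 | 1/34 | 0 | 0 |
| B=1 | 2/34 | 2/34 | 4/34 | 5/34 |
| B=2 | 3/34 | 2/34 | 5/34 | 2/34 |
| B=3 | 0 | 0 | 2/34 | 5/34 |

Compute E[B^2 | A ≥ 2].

P(A ≥ 2) = 14/17.
Summing B^2·P(A=x,B=y) over the conditioning event gives 55/17.
E[B^2 | A ≥ 2] = (55/17) / (14/17) = 55/14.

55/14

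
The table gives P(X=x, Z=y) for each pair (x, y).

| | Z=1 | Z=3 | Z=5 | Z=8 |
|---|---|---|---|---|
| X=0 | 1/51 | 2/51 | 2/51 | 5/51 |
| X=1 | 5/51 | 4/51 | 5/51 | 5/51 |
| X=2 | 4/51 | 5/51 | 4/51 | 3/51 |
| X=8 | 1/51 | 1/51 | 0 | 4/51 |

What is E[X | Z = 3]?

P(Z = 3) = 4/17.
Σ X·P over the event = 0·(2/51) + 1·(4/51) + 2·(5/51) + 8·(1/51) = 22/51.
E[X | Z = 3] = (22/51) / (4/17) = 11/6.

11/6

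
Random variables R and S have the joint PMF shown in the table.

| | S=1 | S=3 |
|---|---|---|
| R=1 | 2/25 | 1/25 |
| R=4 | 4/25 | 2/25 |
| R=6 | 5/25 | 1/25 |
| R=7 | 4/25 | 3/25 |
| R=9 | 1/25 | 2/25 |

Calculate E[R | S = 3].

6

P(S = 3) = 9/25.
Σ R·P over the event = 1·(1/25) + 4·(2/25) + 6·(1/25) + 7·(3/25) + 9·(2/25) = 54/25.
E[R | S = 3] = (54/25) / (9/25) = 6.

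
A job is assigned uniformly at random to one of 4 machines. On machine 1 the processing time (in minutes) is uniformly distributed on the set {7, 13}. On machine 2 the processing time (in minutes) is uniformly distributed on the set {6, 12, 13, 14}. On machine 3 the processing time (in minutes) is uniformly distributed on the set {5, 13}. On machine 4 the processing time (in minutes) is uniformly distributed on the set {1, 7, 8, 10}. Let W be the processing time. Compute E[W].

E[W | machine 1] = (7+13)/2 = 10.
E[W | machine 2] = (6+12+13+14)/4 = 45/4.
E[W | machine 3] = (5+13)/2 = 9.
E[W | machine 4] = (1+7+8+10)/4 = 13/2.
By the law of total expectation,
E[W] = (1/4)·(10) + (1/4)·(45/4) + (1/4)·(9) + (1/4)·(13/2) = 147/16.

147/16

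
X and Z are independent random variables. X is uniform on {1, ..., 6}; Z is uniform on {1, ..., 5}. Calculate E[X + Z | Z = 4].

Outcomes with Z = 4: (1,4), (2,4), (3,4), (4,4), (5,4), (6,4), each with probability 1/30.
E[X + Z | Z = 4] = (5 + 6 + 7 + 8 + 9 + 10) / 6 = 15/2.

15/2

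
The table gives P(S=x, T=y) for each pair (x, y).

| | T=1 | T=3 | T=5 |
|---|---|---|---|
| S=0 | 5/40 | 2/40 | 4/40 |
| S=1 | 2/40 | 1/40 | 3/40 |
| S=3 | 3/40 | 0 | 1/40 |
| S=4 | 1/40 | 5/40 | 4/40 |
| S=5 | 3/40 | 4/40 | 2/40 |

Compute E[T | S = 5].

25/9

P(S = 5) = 9/40.
Σ T·P over the event = 1·(3/40) + 3·(4/40) + 5·(2/40) = 5/8.
E[T | S = 5] = (5/8) / (9/40) = 25/9.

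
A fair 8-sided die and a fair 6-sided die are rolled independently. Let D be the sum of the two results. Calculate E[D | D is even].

P(D is even) = 1/2.
Σ over the event: 2·1/48 + 4·1/16 + 6·5/48 + 8·1/8 + 10·5/48 + 12·1/16 + 14·1/48 = 4.
E[D | D is even] = (4) / (1/2) = 8.

8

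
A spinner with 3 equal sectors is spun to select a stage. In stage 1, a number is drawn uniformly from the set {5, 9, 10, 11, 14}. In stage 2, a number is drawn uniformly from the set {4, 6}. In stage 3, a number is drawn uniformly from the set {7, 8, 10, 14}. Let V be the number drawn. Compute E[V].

E[V | stage 1] = (5+9+10+11+14)/5 = 49/5.
E[V | stage 2] = (4+6)/2 = 5.
E[V | stage 3] = (7+8+10+14)/4 = 39/4.
E[V] = (1/3)·(49/5) + (1/3)·(5) + (1/3)·(39/4) = 491/60.

491/60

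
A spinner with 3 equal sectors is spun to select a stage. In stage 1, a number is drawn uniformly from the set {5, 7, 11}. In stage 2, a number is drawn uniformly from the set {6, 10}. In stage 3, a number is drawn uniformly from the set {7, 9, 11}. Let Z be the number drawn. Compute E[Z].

E[Z | stage 1] = (5+7+11)/3 = 23/3.
E[Z | stage 2] = (6+10)/2 = 8.
E[Z | stage 3] = (7+9+11)/3 = 9.
E[Z] = (1/3)·(23/3) + (1/3)·(8) + (1/3)·(9) = 74/9.

74/9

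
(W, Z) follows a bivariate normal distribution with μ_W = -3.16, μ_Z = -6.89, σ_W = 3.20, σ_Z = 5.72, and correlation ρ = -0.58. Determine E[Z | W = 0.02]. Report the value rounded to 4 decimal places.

E[Z | W=x] = μ_Z + ρ(σ_Z/σ_W)(x − μ_W) for jointly normal variables.
E[Z | W=0.02] = -6.89 + (-0.58)·(5.72/3.20)·(0.02 − (-3.16)) = -6.89 + (-1.03675)·(3.18) = -10.1869.

-10.1869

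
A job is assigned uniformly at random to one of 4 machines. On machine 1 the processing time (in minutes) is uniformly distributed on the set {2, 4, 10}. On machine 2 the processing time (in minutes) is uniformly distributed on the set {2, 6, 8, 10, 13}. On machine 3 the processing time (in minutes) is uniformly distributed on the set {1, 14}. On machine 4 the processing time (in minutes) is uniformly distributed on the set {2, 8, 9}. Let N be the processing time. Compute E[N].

E[N | machine 1] = (2+4+10)/3 = 16/3.
E[N | machine 2] = (2+6+8+10+13)/5 = 39/5.
E[N | machine 3] = (1+14)/2 = 15/2.
E[N | machine 4] = (2+8+9)/3 = 19/3.
By the law of total expectation,
E[N] = (1/4)·(16/3) + (1/4)·(39/5) + (1/4)·(15/2) + (1/4)·(19/3) = 809/120.

809/120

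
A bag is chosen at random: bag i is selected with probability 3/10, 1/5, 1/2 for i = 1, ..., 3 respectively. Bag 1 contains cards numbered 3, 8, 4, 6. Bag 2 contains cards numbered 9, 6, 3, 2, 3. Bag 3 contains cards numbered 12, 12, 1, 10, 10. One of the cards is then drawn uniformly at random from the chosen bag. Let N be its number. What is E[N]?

E[N | bag 1] = (3+8+4+6)/4 = 21/4.
E[N | bag 2] = (9+6+3+2+3)/5 = 23/5.
E[N | bag 3] = (12+12+1+10+10)/5 = 9.
E[N] = (3/10)·(21/4) + (1/5)·(23/5) + (1/2)·(9) = 1399/200.

1399/200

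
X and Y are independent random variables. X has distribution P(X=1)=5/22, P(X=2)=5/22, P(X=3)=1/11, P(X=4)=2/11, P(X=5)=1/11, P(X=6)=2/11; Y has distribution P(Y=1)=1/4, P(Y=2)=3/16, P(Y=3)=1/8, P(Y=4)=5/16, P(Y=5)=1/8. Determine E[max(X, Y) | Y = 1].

P(Y = 1) = 1/4.
Summing max(X,Y)·P(x,y) over outcomes with Y = 1 gives 71/88.
E[max(X, Y) | Y = 1] = (71/88) / (1/4) = 71/22.

71/22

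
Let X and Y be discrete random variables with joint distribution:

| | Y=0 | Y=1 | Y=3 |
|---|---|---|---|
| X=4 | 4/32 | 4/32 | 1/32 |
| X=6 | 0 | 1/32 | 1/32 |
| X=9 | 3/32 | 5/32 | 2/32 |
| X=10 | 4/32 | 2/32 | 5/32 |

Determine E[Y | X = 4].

7/9

P(X = 4) = 9/32.
Σ Y·P over the event = 0·(4/32) + 1·(4/32) + 3·(1/32) = 7/32.
E[Y | X = 4] = (7/32) / (9/32) = 7/9.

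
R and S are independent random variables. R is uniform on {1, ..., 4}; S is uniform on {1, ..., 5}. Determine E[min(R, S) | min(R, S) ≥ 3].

10/3

Outcomes with min(R, S) ≥ 3: (3,3), (3,4), (3,5), (4,3), (4,4), (4,5), each with probability 1/20.
E[min(R, S) | min(R, S) ≥ 3] = (3 + 3 + 3 + 3 + 4 + 4) / 6 = 10/3.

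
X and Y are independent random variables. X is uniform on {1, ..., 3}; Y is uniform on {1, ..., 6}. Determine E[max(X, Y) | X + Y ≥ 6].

44/9

Outcomes with X + Y ≥ 6: (1,5), (1,6), (2,4), (2,5), (2,6), (3,3), (3,4), (3,5), (3,6), each with probability 1/18.
E[max(X, Y) | X + Y ≥ 6] = (5 + 6 + 4 + 5 + 6 + 3 + 4 + 5 + 6) / 9 = 44/9.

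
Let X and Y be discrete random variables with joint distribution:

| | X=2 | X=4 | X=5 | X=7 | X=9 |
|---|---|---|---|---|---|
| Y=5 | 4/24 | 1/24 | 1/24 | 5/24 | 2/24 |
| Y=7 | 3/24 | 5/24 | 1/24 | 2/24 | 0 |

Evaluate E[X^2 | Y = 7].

215/11

P(Y = 7) = 11/24.
Σ X^2·P over the event = 4·(3/24) + 16·(5/24) + 25·(1/24) + 49·(2/24) = 215/24.
E[X^2 | Y = 7] = (215/24) / (11/24) = 215/11.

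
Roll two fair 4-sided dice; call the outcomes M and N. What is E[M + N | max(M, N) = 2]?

10/3

Outcomes with max(M, N) = 2: (1,2), (2,1), (2,2), each with probability 1/16.
E[M + N | max(M, N) = 2] = (3 + 3 + 4) / 3 = 10/3.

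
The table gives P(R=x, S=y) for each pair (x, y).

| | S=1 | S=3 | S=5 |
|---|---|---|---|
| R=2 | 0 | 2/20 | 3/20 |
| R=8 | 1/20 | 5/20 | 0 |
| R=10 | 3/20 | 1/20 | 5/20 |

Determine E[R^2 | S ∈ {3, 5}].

235/4

P(S ∈ {3, 5}) = 4/5.
Σ R^2·P over the event = 4·(2/20) + 4·(3/20) + 64·(5/20) + 100·(1/20) + 100·(5/20) = 47.
E[R^2 | S ∈ {3, 5}] = (47) / (4/5) = 235/4.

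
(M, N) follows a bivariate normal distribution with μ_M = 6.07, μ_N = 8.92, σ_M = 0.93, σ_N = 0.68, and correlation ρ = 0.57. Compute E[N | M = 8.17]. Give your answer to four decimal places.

For a bivariate normal, E[N | M=x] = μ_N + ρ·(σ_N/σ_M)·(x − μ_M).
E[N | M=8.17] = 8.92 + (0.57)·(0.68/0.93)·(8.17 − (6.07)) = 8.92 + (0.41677)·(2.1) = 9.7952.

9.7952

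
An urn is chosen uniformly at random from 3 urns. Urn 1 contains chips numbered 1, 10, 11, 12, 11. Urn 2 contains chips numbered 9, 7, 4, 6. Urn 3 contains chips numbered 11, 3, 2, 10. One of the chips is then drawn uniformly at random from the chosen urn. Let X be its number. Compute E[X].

22/3

E[X | urn 1] = (1+10+11+12+11)/5 = 9.
E[X | urn 2] = (9+7+4+6)/4 = 13/2.
E[X | urn 3] = (11+3+2+10)/4 = 13/2.
E[X] = (1/3)·(9) + (1/3)·(13/2) + (1/3)·(13/2) = 22/3.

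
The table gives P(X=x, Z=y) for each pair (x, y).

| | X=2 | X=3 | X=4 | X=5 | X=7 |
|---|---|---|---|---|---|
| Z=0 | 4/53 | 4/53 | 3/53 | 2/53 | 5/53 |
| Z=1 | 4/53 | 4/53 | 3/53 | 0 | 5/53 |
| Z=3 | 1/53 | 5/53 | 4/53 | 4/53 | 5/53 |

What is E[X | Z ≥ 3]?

P(Z ≥ 3) = 19/53.
Σ X·P over the event = 2·(1/53) + 3·(5/53) + 4·(4/53) + 5·(4/53) + 7·(5/53) = 88/53.
E[X | Z ≥ 3] = (88/53) / (19/53) = 88/19.

88/19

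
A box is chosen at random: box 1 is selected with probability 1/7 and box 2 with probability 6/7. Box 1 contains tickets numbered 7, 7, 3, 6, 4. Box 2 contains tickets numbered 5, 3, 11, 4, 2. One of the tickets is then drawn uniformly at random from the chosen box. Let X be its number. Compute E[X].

E[X | box 1] = (7+7+3+6+4)/5 = 27/5.
E[X | box 2] = (5+3+11+4+2)/5 = 5.
By the law of total expectation,
E[X] = (1/7)·(27/5) + (6/7)·(5) = 177/35.

177/35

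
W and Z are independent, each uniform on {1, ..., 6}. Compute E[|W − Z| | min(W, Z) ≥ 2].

P(min(W, Z) ≥ 2) = 25/36.
Summing |W−Z|·P(x,y) over outcomes with min(W, Z) ≥ 2 gives 10/9.
E[|W − Z| | min(W, Z) ≥ 2] = (10/9) / (25/36) = 8/5.

8/5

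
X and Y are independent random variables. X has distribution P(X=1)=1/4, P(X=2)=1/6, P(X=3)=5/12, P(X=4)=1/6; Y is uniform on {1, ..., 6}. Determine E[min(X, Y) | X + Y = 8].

3

P(X + Y = 8) = 1/8.
Summing min(X,Y)·P(x,y) over outcomes with X + Y = 8 gives 3/8.
E[min(X, Y) | X + Y = 8] = (3/8) / (1/8) = 3.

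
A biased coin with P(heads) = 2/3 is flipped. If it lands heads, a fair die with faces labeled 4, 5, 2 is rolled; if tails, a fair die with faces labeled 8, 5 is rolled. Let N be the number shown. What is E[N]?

83/18

E[N | heads] = (4+5+2)/3 = 11/3.
E[N | tails] = (8+5)/2 = 13/2.
E[N] = (2/3)·(11/3) + (1/3)·(13/2) = 83/18.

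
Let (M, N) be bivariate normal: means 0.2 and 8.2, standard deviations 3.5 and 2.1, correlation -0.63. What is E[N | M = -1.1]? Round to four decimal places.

E[N | M=x] = μ_N + ρ(σ_N/σ_M)(x − μ_M) for jointly normal variables.
E[N | M=-1.1] = 8.2 + (-0.63)·(2.1/3.5)·(-1.1 − (0.2)) = 8.2 + (-0.378)·(-1.3) = 8.6914.

8.6914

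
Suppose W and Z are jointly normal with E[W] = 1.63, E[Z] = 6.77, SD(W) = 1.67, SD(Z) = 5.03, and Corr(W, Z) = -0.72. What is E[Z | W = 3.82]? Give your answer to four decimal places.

2.0207

The regression of Z on W has slope ρ·σ_Z/σ_W and passes through (μ_W, μ_Z).
E[Z | W=3.82] = 6.77 + (-0.72)·(5.03/1.67)·(3.82 − (1.63)) = 6.77 + (-2.16862)·(2.19) = 2.0207.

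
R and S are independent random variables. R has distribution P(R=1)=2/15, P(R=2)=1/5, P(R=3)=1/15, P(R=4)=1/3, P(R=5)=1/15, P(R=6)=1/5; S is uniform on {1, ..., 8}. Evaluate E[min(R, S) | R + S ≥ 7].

24/7

P(R + S ≥ 7) = 7/10.
Summing min(R,S)·P(x,y) over outcomes with R + S ≥ 7 gives 12/5.
E[min(R, S) | R + S ≥ 7] = (12/5) / (7/10) = 24/7.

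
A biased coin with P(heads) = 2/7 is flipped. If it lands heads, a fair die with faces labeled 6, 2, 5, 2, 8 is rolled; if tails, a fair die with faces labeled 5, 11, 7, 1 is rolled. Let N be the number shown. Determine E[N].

28/5

E[N | heads] = (6+2+5+2+8)/5 = 23/5.
E[N | tails] = (5+11+7+1)/4 = 6.
By the law of total expectation,
E[N] = (2/7)·(23/5) + (5/7)·(6) = 28/5.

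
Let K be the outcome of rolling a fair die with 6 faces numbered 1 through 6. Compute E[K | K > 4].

11/2

Given K > 4, K is equally likely to be any of {5, 6}.
E[K | K > 4] = (5 + 6) / 2 = 11/2.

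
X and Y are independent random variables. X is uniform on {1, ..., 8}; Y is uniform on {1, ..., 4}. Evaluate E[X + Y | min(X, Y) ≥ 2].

P(min(X, Y) ≥ 2) = 21/32.
Summing (X+Y)·P(x,y) over outcomes with min(X, Y) ≥ 2 gives 21/4.
E[X + Y | min(X, Y) ≥ 2] = (21/4) / (21/32) = 8.

8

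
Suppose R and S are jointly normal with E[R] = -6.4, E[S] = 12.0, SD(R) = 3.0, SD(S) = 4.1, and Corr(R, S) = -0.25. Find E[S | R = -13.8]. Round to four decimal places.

14.5283

The regression of S on R has slope ρ·σ_S/σ_R and passes through (μ_R, μ_S).
E[S | R=-13.8] = 12.0 + (-0.25)·(4.1/3.0)·(-13.8 − (-6.4)) = 12.0 + (-0.341667)·(-7.4) = 14.5283.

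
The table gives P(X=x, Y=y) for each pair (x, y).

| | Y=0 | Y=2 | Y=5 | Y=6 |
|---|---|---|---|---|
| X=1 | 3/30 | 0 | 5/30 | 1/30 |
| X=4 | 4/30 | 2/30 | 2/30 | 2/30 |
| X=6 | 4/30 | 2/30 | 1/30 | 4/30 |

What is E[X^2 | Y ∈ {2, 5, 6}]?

354/19

P(Y ∈ {2, 5, 6}) = 19/30.
Σ X^2·P over the event = 1·(5/30) + 1·(1/30) + 16·(2/30) + 16·(2/30) + 16·(2/30) + 36·(2/30) + 36·(1/30) + 36·(4/30) = 59/5.
E[X^2 | Y ∈ {2, 5, 6}] = (59/5) / (19/30) = 354/19.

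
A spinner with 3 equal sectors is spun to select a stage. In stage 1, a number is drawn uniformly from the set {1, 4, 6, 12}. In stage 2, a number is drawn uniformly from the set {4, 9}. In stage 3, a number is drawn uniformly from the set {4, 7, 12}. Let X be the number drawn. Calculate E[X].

E[X | stage 1] = (1+4+6+12)/4 = 23/4.
E[X | stage 2] = (4+9)/2 = 13/2.
E[X | stage 3] = (4+7+12)/3 = 23/3.
By the law of total expectation,
E[X] = (1/3)·(23/4) + (1/3)·(13/2) + (1/3)·(23/3) = 239/36.

239/36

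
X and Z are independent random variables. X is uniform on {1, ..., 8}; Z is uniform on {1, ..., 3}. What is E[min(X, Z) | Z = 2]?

P(Z = 2) = 1/3.
Summing min(X,Z)·P(x,y) over outcomes with Z = 2 gives 5/8.
E[min(X, Z) | Z = 2] = (5/8) / (1/3) = 15/8.

15/8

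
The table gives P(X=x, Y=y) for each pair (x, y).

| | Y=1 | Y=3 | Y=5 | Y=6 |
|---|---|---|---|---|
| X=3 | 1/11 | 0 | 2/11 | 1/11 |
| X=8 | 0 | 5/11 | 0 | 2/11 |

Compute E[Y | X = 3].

17/4

P(X = 3) = 4/11.
Σ Y·P over the event = 1·(1/11) + 5·(2/11) + 6·(1/11) = 17/11.
E[Y | X = 3] = (17/11) / (4/11) = 17/4.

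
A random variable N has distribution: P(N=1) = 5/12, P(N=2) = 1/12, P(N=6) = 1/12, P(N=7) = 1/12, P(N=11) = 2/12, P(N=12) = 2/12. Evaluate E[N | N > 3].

59/6

P(N > 3) = 1/2.
Σ over the event: 6·1/12 + 7·1/12 + 11·1/6 + 12·1/6 = 59/12.
E[N | N > 3] = (59/12) / (1/2) = 59/6.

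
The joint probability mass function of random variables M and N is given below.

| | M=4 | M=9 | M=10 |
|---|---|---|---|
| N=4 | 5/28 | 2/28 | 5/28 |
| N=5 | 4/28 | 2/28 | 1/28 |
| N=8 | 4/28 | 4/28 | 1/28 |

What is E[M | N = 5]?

44/7

P(N = 5) = 1/4.
Σ M·P over the event = 4·(4/28) + 9·(2/28) + 10·(1/28) = 11/7.
E[M | N = 5] = (11/7) / (1/4) = 44/7.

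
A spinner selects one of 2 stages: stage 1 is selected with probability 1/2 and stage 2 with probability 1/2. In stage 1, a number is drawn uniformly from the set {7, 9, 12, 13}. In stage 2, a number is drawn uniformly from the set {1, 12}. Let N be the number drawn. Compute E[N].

E[N | stage 1] = (7+9+12+13)/4 = 41/4.
E[N | stage 2] = (1+12)/2 = 13/2.
By the law of total expectation,
E[N] = (1/2)·(41/4) + (1/2)·(13/2) = 67/8.

67/8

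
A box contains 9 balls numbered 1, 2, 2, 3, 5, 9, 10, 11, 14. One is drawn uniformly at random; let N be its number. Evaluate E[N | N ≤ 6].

P(N ≤ 6) = 5/9.
Σ over the event: 1·1/9 + 2·2/9 + 3·1/9 + 5·1/9 = 13/9.
E[N | N ≤ 6] = (13/9) / (5/9) = 13/5.

13/5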